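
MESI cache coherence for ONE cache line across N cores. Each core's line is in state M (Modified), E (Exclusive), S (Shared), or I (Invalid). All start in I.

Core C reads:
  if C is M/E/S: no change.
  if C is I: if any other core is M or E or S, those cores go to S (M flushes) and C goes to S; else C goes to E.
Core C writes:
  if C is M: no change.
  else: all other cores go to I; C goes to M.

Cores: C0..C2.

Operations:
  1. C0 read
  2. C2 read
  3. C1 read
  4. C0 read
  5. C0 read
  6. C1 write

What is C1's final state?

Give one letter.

Answer: M

Derivation:
Op 1: C0 read [C0 read from I: no other sharers -> C0=E (exclusive)] -> [E,I,I]
Op 2: C2 read [C2 read from I: others=['C0=E'] -> C2=S, others downsized to S] -> [S,I,S]
Op 3: C1 read [C1 read from I: others=['C0=S', 'C2=S'] -> C1=S, others downsized to S] -> [S,S,S]
Op 4: C0 read [C0 read: already in S, no change] -> [S,S,S]
Op 5: C0 read [C0 read: already in S, no change] -> [S,S,S]
Op 6: C1 write [C1 write: invalidate ['C0=S', 'C2=S'] -> C1=M] -> [I,M,I]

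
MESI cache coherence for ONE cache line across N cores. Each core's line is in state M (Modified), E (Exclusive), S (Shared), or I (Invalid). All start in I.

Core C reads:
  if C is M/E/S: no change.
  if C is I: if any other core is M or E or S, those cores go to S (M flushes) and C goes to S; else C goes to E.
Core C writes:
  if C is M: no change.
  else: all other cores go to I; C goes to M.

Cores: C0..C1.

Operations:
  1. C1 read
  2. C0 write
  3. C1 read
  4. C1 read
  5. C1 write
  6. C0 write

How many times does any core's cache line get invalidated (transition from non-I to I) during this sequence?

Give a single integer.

Op 1: C1 read [C1 read from I: no other sharers -> C1=E (exclusive)] -> [I,E] (invalidations this op: 0; running total: 0)
Op 2: C0 write [C0 write: invalidate ['C1=E'] -> C0=M] -> [M,I] (invalidations this op: 1; running total: 1)
Op 3: C1 read [C1 read from I: others=['C0=M'] -> C1=S, others downsized to S] -> [S,S] (invalidations this op: 0; running total: 1)
Op 4: C1 read [C1 read: already in S, no change] -> [S,S] (invalidations this op: 0; running total: 1)
Op 5: C1 write [C1 write: invalidate ['C0=S'] -> C1=M] -> [I,M] (invalidations this op: 1; running total: 2)
Op 6: C0 write [C0 write: invalidate ['C1=M'] -> C0=M] -> [M,I] (invalidations this op: 1; running total: 3)

Answer: 3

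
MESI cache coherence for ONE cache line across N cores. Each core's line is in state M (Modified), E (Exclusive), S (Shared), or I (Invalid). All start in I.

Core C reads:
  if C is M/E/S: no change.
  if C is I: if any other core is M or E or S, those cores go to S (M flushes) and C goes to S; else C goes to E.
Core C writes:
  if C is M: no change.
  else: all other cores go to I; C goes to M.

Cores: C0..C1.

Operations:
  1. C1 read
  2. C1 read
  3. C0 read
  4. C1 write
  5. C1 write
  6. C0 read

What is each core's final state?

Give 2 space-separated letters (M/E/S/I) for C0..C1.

Answer: S S

Derivation:
Op 1: C1 read [C1 read from I: no other sharers -> C1=E (exclusive)] -> [I,E]
Op 2: C1 read [C1 read: already in E, no change] -> [I,E]
Op 3: C0 read [C0 read from I: others=['C1=E'] -> C0=S, others downsized to S] -> [S,S]
Op 4: C1 write [C1 write: invalidate ['C0=S'] -> C1=M] -> [I,M]
Op 5: C1 write [C1 write: already M (modified), no change] -> [I,M]
Op 6: C0 read [C0 read from I: others=['C1=M'] -> C0=S, others downsized to S] -> [S,S]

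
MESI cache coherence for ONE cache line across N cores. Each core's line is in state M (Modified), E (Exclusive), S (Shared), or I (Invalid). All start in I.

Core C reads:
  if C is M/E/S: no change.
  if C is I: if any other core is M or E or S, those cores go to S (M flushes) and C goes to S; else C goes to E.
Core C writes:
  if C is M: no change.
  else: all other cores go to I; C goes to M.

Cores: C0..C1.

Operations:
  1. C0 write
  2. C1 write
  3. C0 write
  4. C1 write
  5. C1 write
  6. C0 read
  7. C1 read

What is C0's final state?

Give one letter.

Op 1: C0 write [C0 write: invalidate none -> C0=M] -> [M,I]
Op 2: C1 write [C1 write: invalidate ['C0=M'] -> C1=M] -> [I,M]
Op 3: C0 write [C0 write: invalidate ['C1=M'] -> C0=M] -> [M,I]
Op 4: C1 write [C1 write: invalidate ['C0=M'] -> C1=M] -> [I,M]
Op 5: C1 write [C1 write: already M (modified), no change] -> [I,M]
Op 6: C0 read [C0 read from I: others=['C1=M'] -> C0=S, others downsized to S] -> [S,S]
Op 7: C1 read [C1 read: already in S, no change] -> [S,S]

Answer: S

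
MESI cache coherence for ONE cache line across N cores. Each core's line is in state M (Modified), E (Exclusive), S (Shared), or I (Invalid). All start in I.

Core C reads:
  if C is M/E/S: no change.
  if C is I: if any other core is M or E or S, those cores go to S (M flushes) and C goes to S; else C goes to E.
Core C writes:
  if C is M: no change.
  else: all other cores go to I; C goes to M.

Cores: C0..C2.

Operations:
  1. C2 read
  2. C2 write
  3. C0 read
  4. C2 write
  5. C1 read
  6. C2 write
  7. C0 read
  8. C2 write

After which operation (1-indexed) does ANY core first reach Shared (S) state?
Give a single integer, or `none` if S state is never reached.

Answer: 3

Derivation:
Op 1: C2 read [C2 read from I: no other sharers -> C2=E (exclusive)] -> [I,I,E]
Op 2: C2 write [C2 write: invalidate none -> C2=M] -> [I,I,M]
Op 3: C0 read [C0 read from I: others=['C2=M'] -> C0=S, others downsized to S] -> [S,I,S]
  -> First S state at op 3; remaining ops need not be traced.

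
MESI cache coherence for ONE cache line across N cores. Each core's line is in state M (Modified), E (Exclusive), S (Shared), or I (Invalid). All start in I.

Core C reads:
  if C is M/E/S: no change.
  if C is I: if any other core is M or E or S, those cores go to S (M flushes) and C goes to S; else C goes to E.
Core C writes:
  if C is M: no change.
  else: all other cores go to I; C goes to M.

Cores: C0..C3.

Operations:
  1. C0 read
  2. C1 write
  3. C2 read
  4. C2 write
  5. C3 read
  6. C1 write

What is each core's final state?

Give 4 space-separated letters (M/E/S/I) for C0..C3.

Answer: I M I I

Derivation:
Op 1: C0 read [C0 read from I: no other sharers -> C0=E (exclusive)] -> [E,I,I,I]
Op 2: C1 write [C1 write: invalidate ['C0=E'] -> C1=M] -> [I,M,I,I]
Op 3: C2 read [C2 read from I: others=['C1=M'] -> C2=S, others downsized to S] -> [I,S,S,I]
Op 4: C2 write [C2 write: invalidate ['C1=S'] -> C2=M] -> [I,I,M,I]
Op 5: C3 read [C3 read from I: others=['C2=M'] -> C3=S, others downsized to S] -> [I,I,S,S]
Op 6: C1 write [C1 write: invalidate ['C2=S', 'C3=S'] -> C1=M] -> [I,M,I,I]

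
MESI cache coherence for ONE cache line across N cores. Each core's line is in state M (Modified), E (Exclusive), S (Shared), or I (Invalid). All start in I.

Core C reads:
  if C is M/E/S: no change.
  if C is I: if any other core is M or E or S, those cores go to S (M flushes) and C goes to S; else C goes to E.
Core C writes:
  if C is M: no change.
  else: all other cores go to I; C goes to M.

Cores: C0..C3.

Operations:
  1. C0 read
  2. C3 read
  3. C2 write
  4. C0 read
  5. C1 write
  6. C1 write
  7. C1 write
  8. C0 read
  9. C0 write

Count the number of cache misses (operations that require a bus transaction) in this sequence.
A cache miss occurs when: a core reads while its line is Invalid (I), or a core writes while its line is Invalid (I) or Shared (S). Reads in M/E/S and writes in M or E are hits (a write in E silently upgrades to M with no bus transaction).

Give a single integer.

Answer: 7

Derivation:
Op 1: C0 read [C0 read from I: no other sharers -> C0=E (exclusive)] -> [E,I,I,I] [MISS #1: read from I]
Op 2: C3 read [C3 read from I: others=['C0=E'] -> C3=S, others downsized to S] -> [S,I,I,S] [MISS #2: read from I]
Op 3: C2 write [C2 write: invalidate ['C0=S', 'C3=S'] -> C2=M] -> [I,I,M,I] [MISS #3: write from I]
Op 4: C0 read [C0 read from I: others=['C2=M'] -> C0=S, others downsized to S] -> [S,I,S,I] [MISS #4: read from I]
Op 5: C1 write [C1 write: invalidate ['C0=S', 'C2=S'] -> C1=M] -> [I,M,I,I] [MISS #5: write from I]
Op 6: C1 write [C1 write: already M (modified), no change] -> [I,M,I,I] [hit: write from M]
Op 7: C1 write [C1 write: already M (modified), no change] -> [I,M,I,I] [hit: write from M]
Op 8: C0 read [C0 read from I: others=['C1=M'] -> C0=S, others downsized to S] -> [S,S,I,I] [MISS #6: read from I]
Op 9: C0 write [C0 write: invalidate ['C1=S'] -> C0=M] -> [M,I,I,I] [MISS #7: write from S]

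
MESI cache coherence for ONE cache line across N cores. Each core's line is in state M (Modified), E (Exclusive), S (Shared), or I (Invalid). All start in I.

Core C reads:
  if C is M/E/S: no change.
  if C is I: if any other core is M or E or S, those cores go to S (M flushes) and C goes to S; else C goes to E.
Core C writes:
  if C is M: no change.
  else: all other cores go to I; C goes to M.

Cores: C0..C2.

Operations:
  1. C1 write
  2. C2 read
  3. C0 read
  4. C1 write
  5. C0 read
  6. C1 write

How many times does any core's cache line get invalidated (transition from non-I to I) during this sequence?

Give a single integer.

Op 1: C1 write [C1 write: invalidate none -> C1=M] -> [I,M,I] (invalidations this op: 0; running total: 0)
Op 2: C2 read [C2 read from I: others=['C1=M'] -> C2=S, others downsized to S] -> [I,S,S] (invalidations this op: 0; running total: 0)
Op 3: C0 read [C0 read from I: others=['C1=S', 'C2=S'] -> C0=S, others downsized to S] -> [S,S,S] (invalidations this op: 0; running total: 0)
Op 4: C1 write [C1 write: invalidate ['C0=S', 'C2=S'] -> C1=M] -> [I,M,I] (invalidations this op: 2; running total: 2)
Op 5: C0 read [C0 read from I: others=['C1=M'] -> C0=S, others downsized to S] -> [S,S,I] (invalidations this op: 0; running total: 2)
Op 6: C1 write [C1 write: invalidate ['C0=S'] -> C1=M] -> [I,M,I] (invalidations this op: 1; running total: 3)

Answer: 3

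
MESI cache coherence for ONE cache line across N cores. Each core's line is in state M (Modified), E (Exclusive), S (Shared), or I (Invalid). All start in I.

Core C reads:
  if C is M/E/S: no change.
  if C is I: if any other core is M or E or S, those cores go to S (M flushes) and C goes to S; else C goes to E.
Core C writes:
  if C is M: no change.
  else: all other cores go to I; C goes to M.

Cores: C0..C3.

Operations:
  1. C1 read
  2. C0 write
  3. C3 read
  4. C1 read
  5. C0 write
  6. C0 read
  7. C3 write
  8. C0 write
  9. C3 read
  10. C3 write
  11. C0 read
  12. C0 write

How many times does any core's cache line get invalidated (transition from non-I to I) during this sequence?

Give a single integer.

Op 1: C1 read [C1 read from I: no other sharers -> C1=E (exclusive)] -> [I,E,I,I] (invalidations this op: 0; running total: 0)
Op 2: C0 write [C0 write: invalidate ['C1=E'] -> C0=M] -> [M,I,I,I] (invalidations this op: 1; running total: 1)
Op 3: C3 read [C3 read from I: others=['C0=M'] -> C3=S, others downsized to S] -> [S,I,I,S] (invalidations this op: 0; running total: 1)
Op 4: C1 read [C1 read from I: others=['C0=S', 'C3=S'] -> C1=S, others downsized to S] -> [S,S,I,S] (invalidations this op: 0; running total: 1)
Op 5: C0 write [C0 write: invalidate ['C1=S', 'C3=S'] -> C0=M] -> [M,I,I,I] (invalidations this op: 2; running total: 3)
Op 6: C0 read [C0 read: already in M, no change] -> [M,I,I,I] (invalidations this op: 0; running total: 3)
Op 7: C3 write [C3 write: invalidate ['C0=M'] -> C3=M] -> [I,I,I,M] (invalidations this op: 1; running total: 4)
Op 8: C0 write [C0 write: invalidate ['C3=M'] -> C0=M] -> [M,I,I,I] (invalidations this op: 1; running total: 5)
Op 9: C3 read [C3 read from I: others=['C0=M'] -> C3=S, others downsized to S] -> [S,I,I,S] (invalidations this op: 0; running total: 5)
Op 10: C3 write [C3 write: invalidate ['C0=S'] -> C3=M] -> [I,I,I,M] (invalidations this op: 1; running total: 6)
Op 11: C0 read [C0 read from I: others=['C3=M'] -> C0=S, others downsized to S] -> [S,I,I,S] (invalidations this op: 0; running total: 6)
Op 12: C0 write [C0 write: invalidate ['C3=S'] -> C0=M] -> [M,I,I,I] (invalidations this op: 1; running total: 7)

Answer: 7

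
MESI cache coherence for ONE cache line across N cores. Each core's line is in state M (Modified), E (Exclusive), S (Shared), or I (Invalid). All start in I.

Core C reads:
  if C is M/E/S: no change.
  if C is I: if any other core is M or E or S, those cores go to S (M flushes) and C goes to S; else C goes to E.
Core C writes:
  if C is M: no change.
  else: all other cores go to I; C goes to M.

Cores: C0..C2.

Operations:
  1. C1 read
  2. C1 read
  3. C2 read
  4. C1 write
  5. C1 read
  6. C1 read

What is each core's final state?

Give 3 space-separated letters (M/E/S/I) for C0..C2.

Op 1: C1 read [C1 read from I: no other sharers -> C1=E (exclusive)] -> [I,E,I]
Op 2: C1 read [C1 read: already in E, no change] -> [I,E,I]
Op 3: C2 read [C2 read from I: others=['C1=E'] -> C2=S, others downsized to S] -> [I,S,S]
Op 4: C1 write [C1 write: invalidate ['C2=S'] -> C1=M] -> [I,M,I]
Op 5: C1 read [C1 read: already in M, no change] -> [I,M,I]
Op 6: C1 read [C1 read: already in M, no change] -> [I,M,I]

Answer: I M I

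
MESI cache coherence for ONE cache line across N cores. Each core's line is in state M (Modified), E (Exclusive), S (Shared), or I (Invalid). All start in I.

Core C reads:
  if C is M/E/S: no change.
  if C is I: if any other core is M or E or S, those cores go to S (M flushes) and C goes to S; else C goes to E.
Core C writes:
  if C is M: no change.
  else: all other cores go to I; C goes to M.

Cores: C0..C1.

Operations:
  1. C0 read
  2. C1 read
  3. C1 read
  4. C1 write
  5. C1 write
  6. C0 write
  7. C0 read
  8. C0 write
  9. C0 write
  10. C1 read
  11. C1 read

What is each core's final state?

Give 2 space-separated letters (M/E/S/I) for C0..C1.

Answer: S S

Derivation:
Op 1: C0 read [C0 read from I: no other sharers -> C0=E (exclusive)] -> [E,I]
Op 2: C1 read [C1 read from I: others=['C0=E'] -> C1=S, others downsized to S] -> [S,S]
Op 3: C1 read [C1 read: already in S, no change] -> [S,S]
Op 4: C1 write [C1 write: invalidate ['C0=S'] -> C1=M] -> [I,M]
Op 5: C1 write [C1 write: already M (modified), no change] -> [I,M]
Op 6: C0 write [C0 write: invalidate ['C1=M'] -> C0=M] -> [M,I]
Op 7: C0 read [C0 read: already in M, no change] -> [M,I]
Op 8: C0 write [C0 write: already M (modified), no change] -> [M,I]
Op 9: C0 write [C0 write: already M (modified), no change] -> [M,I]
Op 10: C1 read [C1 read from I: others=['C0=M'] -> C1=S, others downsized to S] -> [S,S]
Op 11: C1 read [C1 read: already in S, no change] -> [S,S]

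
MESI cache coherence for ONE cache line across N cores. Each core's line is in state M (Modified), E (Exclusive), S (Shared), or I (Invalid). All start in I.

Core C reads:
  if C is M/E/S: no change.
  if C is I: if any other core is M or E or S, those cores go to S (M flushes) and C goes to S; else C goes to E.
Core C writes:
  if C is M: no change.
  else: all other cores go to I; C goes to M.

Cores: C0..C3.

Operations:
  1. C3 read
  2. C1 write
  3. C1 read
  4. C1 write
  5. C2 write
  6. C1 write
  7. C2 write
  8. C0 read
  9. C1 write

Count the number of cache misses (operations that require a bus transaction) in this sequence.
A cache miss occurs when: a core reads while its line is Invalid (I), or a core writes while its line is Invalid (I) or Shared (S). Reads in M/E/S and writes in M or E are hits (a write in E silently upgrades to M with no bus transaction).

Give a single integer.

Answer: 7

Derivation:
Op 1: C3 read [C3 read from I: no other sharers -> C3=E (exclusive)] -> [I,I,I,E] [MISS #1: read from I]
Op 2: C1 write [C1 write: invalidate ['C3=E'] -> C1=M] -> [I,M,I,I] [MISS #2: write from I]
Op 3: C1 read [C1 read: already in M, no change] -> [I,M,I,I] [hit: read from M]
Op 4: C1 write [C1 write: already M (modified), no change] -> [I,M,I,I] [hit: write from M]
Op 5: C2 write [C2 write: invalidate ['C1=M'] -> C2=M] -> [I,I,M,I] [MISS #3: write from I]
Op 6: C1 write [C1 write: invalidate ['C2=M'] -> C1=M] -> [I,M,I,I] [MISS #4: write from I]
Op 7: C2 write [C2 write: invalidate ['C1=M'] -> C2=M] -> [I,I,M,I] [MISS #5: write from I]
Op 8: C0 read [C0 read from I: others=['C2=M'] -> C0=S, others downsized to S] -> [S,I,S,I] [MISS #6: read from I]
Op 9: C1 write [C1 write: invalidate ['C0=S', 'C2=S'] -> C1=M] -> [I,M,I,I] [MISS #7: write from I]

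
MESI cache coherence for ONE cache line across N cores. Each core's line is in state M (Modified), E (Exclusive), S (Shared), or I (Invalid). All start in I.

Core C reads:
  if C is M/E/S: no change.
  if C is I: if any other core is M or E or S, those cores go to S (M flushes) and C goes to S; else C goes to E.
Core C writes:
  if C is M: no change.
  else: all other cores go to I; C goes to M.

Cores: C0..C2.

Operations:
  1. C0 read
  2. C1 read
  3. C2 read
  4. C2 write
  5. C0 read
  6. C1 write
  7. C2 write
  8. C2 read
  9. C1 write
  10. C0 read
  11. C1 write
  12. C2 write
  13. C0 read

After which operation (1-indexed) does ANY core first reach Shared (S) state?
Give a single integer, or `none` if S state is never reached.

Answer: 2

Derivation:
Op 1: C0 read [C0 read from I: no other sharers -> C0=E (exclusive)] -> [E,I,I]
Op 2: C1 read [C1 read from I: others=['C0=E'] -> C1=S, others downsized to S] -> [S,S,I]
  -> First S state at op 2; remaining ops need not be traced.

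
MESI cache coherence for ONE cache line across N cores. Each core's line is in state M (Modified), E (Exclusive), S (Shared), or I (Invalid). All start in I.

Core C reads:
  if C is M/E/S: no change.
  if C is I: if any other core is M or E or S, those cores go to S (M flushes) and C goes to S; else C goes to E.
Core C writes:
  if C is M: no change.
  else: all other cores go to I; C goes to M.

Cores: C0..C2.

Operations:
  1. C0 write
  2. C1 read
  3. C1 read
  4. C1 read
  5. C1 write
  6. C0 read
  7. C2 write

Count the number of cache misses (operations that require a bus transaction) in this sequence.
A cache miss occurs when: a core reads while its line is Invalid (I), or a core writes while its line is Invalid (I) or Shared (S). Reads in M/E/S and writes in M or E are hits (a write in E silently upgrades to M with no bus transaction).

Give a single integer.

Answer: 5

Derivation:
Op 1: C0 write [C0 write: invalidate none -> C0=M] -> [M,I,I] [MISS #1: write from I]
Op 2: C1 read [C1 read from I: others=['C0=M'] -> C1=S, others downsized to S] -> [S,S,I] [MISS #2: read from I]
Op 3: C1 read [C1 read: already in S, no change] -> [S,S,I] [hit: read from S]
Op 4: C1 read [C1 read: already in S, no change] -> [S,S,I] [hit: read from S]
Op 5: C1 write [C1 write: invalidate ['C0=S'] -> C1=M] -> [I,M,I] [MISS #3: write from S]
Op 6: C0 read [C0 read from I: others=['C1=M'] -> C0=S, others downsized to S] -> [S,S,I] [MISS #4: read from I]
Op 7: C2 write [C2 write: invalidate ['C0=S', 'C1=S'] -> C2=M] -> [I,I,M] [MISS #5: write from I]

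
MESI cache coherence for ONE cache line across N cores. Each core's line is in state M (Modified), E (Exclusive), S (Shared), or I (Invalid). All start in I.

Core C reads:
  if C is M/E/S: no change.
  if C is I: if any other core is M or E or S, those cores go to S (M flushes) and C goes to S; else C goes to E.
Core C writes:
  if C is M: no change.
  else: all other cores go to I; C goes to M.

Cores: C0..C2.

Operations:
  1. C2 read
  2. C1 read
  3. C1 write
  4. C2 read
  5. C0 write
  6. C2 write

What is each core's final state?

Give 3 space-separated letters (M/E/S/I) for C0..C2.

Answer: I I M

Derivation:
Op 1: C2 read [C2 read from I: no other sharers -> C2=E (exclusive)] -> [I,I,E]
Op 2: C1 read [C1 read from I: others=['C2=E'] -> C1=S, others downsized to S] -> [I,S,S]
Op 3: C1 write [C1 write: invalidate ['C2=S'] -> C1=M] -> [I,M,I]
Op 4: C2 read [C2 read from I: others=['C1=M'] -> C2=S, others downsized to S] -> [I,S,S]
Op 5: C0 write [C0 write: invalidate ['C1=S', 'C2=S'] -> C0=M] -> [M,I,I]
Op 6: C2 write [C2 write: invalidate ['C0=M'] -> C2=M] -> [I,I,M]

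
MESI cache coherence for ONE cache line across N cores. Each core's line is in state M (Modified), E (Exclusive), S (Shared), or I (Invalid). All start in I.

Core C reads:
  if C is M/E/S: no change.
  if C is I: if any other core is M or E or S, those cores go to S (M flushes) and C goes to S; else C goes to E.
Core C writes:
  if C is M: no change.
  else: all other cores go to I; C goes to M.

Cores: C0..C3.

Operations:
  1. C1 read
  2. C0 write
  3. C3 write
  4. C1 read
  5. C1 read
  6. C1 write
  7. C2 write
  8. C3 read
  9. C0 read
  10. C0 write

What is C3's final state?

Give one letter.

Answer: I

Derivation:
Op 1: C1 read [C1 read from I: no other sharers -> C1=E (exclusive)] -> [I,E,I,I]
Op 2: C0 write [C0 write: invalidate ['C1=E'] -> C0=M] -> [M,I,I,I]
Op 3: C3 write [C3 write: invalidate ['C0=M'] -> C3=M] -> [I,I,I,M]
Op 4: C1 read [C1 read from I: others=['C3=M'] -> C1=S, others downsized to S] -> [I,S,I,S]
Op 5: C1 read [C1 read: already in S, no change] -> [I,S,I,S]
Op 6: C1 write [C1 write: invalidate ['C3=S'] -> C1=M] -> [I,M,I,I]
Op 7: C2 write [C2 write: invalidate ['C1=M'] -> C2=M] -> [I,I,M,I]
Op 8: C3 read [C3 read from I: others=['C2=M'] -> C3=S, others downsized to S] -> [I,I,S,S]
Op 9: C0 read [C0 read from I: others=['C2=S', 'C3=S'] -> C0=S, others downsized to S] -> [S,I,S,S]
Op 10: C0 write [C0 write: invalidate ['C2=S', 'C3=S'] -> C0=M] -> [M,I,I,I]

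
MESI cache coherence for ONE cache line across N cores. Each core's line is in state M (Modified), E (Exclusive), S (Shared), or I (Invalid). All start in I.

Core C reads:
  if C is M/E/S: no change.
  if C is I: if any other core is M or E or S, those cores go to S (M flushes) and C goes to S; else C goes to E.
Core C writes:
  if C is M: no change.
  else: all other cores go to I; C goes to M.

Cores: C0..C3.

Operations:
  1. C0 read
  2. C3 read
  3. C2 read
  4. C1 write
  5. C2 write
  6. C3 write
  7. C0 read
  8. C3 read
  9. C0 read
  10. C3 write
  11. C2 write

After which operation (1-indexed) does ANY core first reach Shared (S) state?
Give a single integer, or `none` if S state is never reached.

Answer: 2

Derivation:
Op 1: C0 read [C0 read from I: no other sharers -> C0=E (exclusive)] -> [E,I,I,I]
Op 2: C3 read [C3 read from I: others=['C0=E'] -> C3=S, others downsized to S] -> [S,I,I,S]
  -> First S state at op 2; remaining ops need not be traced.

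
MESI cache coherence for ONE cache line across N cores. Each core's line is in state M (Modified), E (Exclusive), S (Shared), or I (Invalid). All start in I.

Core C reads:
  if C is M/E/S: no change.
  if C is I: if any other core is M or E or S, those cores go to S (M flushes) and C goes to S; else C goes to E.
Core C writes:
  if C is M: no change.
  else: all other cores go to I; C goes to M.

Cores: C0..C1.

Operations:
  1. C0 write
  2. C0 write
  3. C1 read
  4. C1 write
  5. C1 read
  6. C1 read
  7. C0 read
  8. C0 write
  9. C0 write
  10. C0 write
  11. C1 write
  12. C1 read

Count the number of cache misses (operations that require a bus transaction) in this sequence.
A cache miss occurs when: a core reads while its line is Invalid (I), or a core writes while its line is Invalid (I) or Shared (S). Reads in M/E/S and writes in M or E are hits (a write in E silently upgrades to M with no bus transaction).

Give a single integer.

Answer: 6

Derivation:
Op 1: C0 write [C0 write: invalidate none -> C0=M] -> [M,I] [MISS #1: write from I]
Op 2: C0 write [C0 write: already M (modified), no change] -> [M,I] [hit: write from M]
Op 3: C1 read [C1 read from I: others=['C0=M'] -> C1=S, others downsized to S] -> [S,S] [MISS #2: read from I]
Op 4: C1 write [C1 write: invalidate ['C0=S'] -> C1=M] -> [I,M] [MISS #3: write from S]
Op 5: C1 read [C1 read: already in M, no change] -> [I,M] [hit: read from M]
Op 6: C1 read [C1 read: already in M, no change] -> [I,M] [hit: read from M]
Op 7: C0 read [C0 read from I: others=['C1=M'] -> C0=S, others downsized to S] -> [S,S] [MISS #4: read from I]
Op 8: C0 write [C0 write: invalidate ['C1=S'] -> C0=M] -> [M,I] [MISS #5: write from S]
Op 9: C0 write [C0 write: already M (modified), no change] -> [M,I] [hit: write from M]
Op 10: C0 write [C0 write: already M (modified), no change] -> [M,I] [hit: write from M]
Op 11: C1 write [C1 write: invalidate ['C0=M'] -> C1=M] -> [I,M] [MISS #6: write from I]
Op 12: C1 read [C1 read: already in M, no change] -> [I,M] [hit: read from M]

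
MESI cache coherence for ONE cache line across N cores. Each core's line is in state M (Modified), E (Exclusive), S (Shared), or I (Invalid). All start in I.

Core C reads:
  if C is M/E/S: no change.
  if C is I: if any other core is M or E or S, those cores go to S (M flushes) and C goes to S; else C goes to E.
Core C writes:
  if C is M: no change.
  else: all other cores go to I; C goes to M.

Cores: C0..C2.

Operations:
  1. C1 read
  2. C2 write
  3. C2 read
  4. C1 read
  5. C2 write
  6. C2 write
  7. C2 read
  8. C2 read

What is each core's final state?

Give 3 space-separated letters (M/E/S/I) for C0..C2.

Op 1: C1 read [C1 read from I: no other sharers -> C1=E (exclusive)] -> [I,E,I]
Op 2: C2 write [C2 write: invalidate ['C1=E'] -> C2=M] -> [I,I,M]
Op 3: C2 read [C2 read: already in M, no change] -> [I,I,M]
Op 4: C1 read [C1 read from I: others=['C2=M'] -> C1=S, others downsized to S] -> [I,S,S]
Op 5: C2 write [C2 write: invalidate ['C1=S'] -> C2=M] -> [I,I,M]
Op 6: C2 write [C2 write: already M (modified), no change] -> [I,I,M]
Op 7: C2 read [C2 read: already in M, no change] -> [I,I,M]
Op 8: C2 read [C2 read: already in M, no change] -> [I,I,M]

Answer: I I M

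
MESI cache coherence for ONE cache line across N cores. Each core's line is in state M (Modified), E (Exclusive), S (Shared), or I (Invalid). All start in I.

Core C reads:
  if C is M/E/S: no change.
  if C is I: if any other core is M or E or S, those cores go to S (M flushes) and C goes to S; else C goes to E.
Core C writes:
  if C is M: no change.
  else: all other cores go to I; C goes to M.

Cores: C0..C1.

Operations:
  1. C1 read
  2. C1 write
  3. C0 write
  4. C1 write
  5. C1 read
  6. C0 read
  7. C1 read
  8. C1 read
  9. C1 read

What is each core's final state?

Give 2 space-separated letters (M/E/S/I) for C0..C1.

Op 1: C1 read [C1 read from I: no other sharers -> C1=E (exclusive)] -> [I,E]
Op 2: C1 write [C1 write: invalidate none -> C1=M] -> [I,M]
Op 3: C0 write [C0 write: invalidate ['C1=M'] -> C0=M] -> [M,I]
Op 4: C1 write [C1 write: invalidate ['C0=M'] -> C1=M] -> [I,M]
Op 5: C1 read [C1 read: already in M, no change] -> [I,M]
Op 6: C0 read [C0 read from I: others=['C1=M'] -> C0=S, others downsized to S] -> [S,S]
Op 7: C1 read [C1 read: already in S, no change] -> [S,S]
Op 8: C1 read [C1 read: already in S, no change] -> [S,S]
Op 9: C1 read [C1 read: already in S, no change] -> [S,S]

Answer: S S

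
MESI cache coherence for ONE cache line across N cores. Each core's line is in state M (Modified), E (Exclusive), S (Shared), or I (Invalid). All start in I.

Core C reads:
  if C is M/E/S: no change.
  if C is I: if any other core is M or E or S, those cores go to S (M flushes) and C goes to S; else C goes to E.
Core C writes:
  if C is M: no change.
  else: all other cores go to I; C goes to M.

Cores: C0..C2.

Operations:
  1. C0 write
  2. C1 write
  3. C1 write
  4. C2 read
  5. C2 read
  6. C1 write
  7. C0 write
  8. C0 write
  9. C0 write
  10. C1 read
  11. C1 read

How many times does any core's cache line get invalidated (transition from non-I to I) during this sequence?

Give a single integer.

Answer: 3

Derivation:
Op 1: C0 write [C0 write: invalidate none -> C0=M] -> [M,I,I] (invalidations this op: 0; running total: 0)
Op 2: C1 write [C1 write: invalidate ['C0=M'] -> C1=M] -> [I,M,I] (invalidations this op: 1; running total: 1)
Op 3: C1 write [C1 write: already M (modified), no change] -> [I,M,I] (invalidations this op: 0; running total: 1)
Op 4: C2 read [C2 read from I: others=['C1=M'] -> C2=S, others downsized to S] -> [I,S,S] (invalidations this op: 0; running total: 1)
Op 5: C2 read [C2 read: already in S, no change] -> [I,S,S] (invalidations this op: 0; running total: 1)
Op 6: C1 write [C1 write: invalidate ['C2=S'] -> C1=M] -> [I,M,I] (invalidations this op: 1; running total: 2)
Op 7: C0 write [C0 write: invalidate ['C1=M'] -> C0=M] -> [M,I,I] (invalidations this op: 1; running total: 3)
Op 8: C0 write [C0 write: already M (modified), no change] -> [M,I,I] (invalidations this op: 0; running total: 3)
Op 9: C0 write [C0 write: already M (modified), no change] -> [M,I,I] (invalidations this op: 0; running total: 3)
Op 10: C1 read [C1 read from I: others=['C0=M'] -> C1=S, others downsized to S] -> [S,S,I] (invalidations this op: 0; running total: 3)
Op 11: C1 read [C1 read: already in S, no change] -> [S,S,I] (invalidations this op: 0; running total: 3)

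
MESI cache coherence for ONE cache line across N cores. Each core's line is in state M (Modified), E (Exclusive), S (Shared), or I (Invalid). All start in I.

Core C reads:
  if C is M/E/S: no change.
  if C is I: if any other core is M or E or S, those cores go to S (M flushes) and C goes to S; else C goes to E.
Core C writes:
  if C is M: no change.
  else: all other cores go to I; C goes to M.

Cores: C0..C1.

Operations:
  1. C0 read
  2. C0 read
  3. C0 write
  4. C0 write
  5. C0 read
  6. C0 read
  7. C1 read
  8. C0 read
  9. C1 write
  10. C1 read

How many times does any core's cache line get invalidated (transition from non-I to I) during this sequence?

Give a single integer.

Answer: 1

Derivation:
Op 1: C0 read [C0 read from I: no other sharers -> C0=E (exclusive)] -> [E,I] (invalidations this op: 0; running total: 0)
Op 2: C0 read [C0 read: already in E, no change] -> [E,I] (invalidations this op: 0; running total: 0)
Op 3: C0 write [C0 write: invalidate none -> C0=M] -> [M,I] (invalidations this op: 0; running total: 0)
Op 4: C0 write [C0 write: already M (modified), no change] -> [M,I] (invalidations this op: 0; running total: 0)
Op 5: C0 read [C0 read: already in M, no change] -> [M,I] (invalidations this op: 0; running total: 0)
Op 6: C0 read [C0 read: already in M, no change] -> [M,I] (invalidations this op: 0; running total: 0)
Op 7: C1 read [C1 read from I: others=['C0=M'] -> C1=S, others downsized to S] -> [S,S] (invalidations this op: 0; running total: 0)
Op 8: C0 read [C0 read: already in S, no change] -> [S,S] (invalidations this op: 0; running total: 0)
Op 9: C1 write [C1 write: invalidate ['C0=S'] -> C1=M] -> [I,M] (invalidations this op: 1; running total: 1)
Op 10: C1 read [C1 read: already in M, no change] -> [I,M] (invalidations this op: 0; running total: 1)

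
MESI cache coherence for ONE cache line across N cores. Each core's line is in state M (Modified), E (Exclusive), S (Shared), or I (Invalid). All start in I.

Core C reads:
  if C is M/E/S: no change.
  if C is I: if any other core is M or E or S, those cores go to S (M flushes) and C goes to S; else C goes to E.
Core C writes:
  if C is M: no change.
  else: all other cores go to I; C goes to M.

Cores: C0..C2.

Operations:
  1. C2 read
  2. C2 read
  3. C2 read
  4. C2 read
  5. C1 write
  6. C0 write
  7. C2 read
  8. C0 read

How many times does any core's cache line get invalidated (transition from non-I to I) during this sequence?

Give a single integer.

Op 1: C2 read [C2 read from I: no other sharers -> C2=E (exclusive)] -> [I,I,E] (invalidations this op: 0; running total: 0)
Op 2: C2 read [C2 read: already in E, no change] -> [I,I,E] (invalidations this op: 0; running total: 0)
Op 3: C2 read [C2 read: already in E, no change] -> [I,I,E] (invalidations this op: 0; running total: 0)
Op 4: C2 read [C2 read: already in E, no change] -> [I,I,E] (invalidations this op: 0; running total: 0)
Op 5: C1 write [C1 write: invalidate ['C2=E'] -> C1=M] -> [I,M,I] (invalidations this op: 1; running total: 1)
Op 6: C0 write [C0 write: invalidate ['C1=M'] -> C0=M] -> [M,I,I] (invalidations this op: 1; running total: 2)
Op 7: C2 read [C2 read from I: others=['C0=M'] -> C2=S, others downsized to S] -> [S,I,S] (invalidations this op: 0; running total: 2)
Op 8: C0 read [C0 read: already in S, no change] -> [S,I,S] (invalidations this op: 0; running total: 2)

Answer: 2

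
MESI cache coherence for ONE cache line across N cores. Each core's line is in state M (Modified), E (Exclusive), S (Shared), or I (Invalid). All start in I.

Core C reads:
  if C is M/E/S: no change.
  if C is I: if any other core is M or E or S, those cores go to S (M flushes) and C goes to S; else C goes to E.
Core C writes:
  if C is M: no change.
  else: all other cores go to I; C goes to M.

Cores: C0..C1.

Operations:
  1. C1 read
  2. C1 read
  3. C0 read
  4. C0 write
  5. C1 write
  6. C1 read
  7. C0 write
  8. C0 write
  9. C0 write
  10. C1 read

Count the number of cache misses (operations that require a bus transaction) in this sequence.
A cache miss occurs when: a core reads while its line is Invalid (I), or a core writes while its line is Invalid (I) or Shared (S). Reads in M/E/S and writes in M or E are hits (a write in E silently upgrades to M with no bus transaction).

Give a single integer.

Answer: 6

Derivation:
Op 1: C1 read [C1 read from I: no other sharers -> C1=E (exclusive)] -> [I,E] [MISS #1: read from I]
Op 2: C1 read [C1 read: already in E, no change] -> [I,E] [hit: read from E]
Op 3: C0 read [C0 read from I: others=['C1=E'] -> C0=S, others downsized to S] -> [S,S] [MISS #2: read from I]
Op 4: C0 write [C0 write: invalidate ['C1=S'] -> C0=M] -> [M,I] [MISS #3: write from S]
Op 5: C1 write [C1 write: invalidate ['C0=M'] -> C1=M] -> [I,M] [MISS #4: write from I]
Op 6: C1 read [C1 read: already in M, no change] -> [I,M] [hit: read from M]
Op 7: C0 write [C0 write: invalidate ['C1=M'] -> C0=M] -> [M,I] [MISS #5: write from I]
Op 8: C0 write [C0 write: already M (modified), no change] -> [M,I] [hit: write from M]
Op 9: C0 write [C0 write: already M (modified), no change] -> [M,I] [hit: write from M]
Op 10: C1 read [C1 read from I: others=['C0=M'] -> C1=S, others downsized to S] -> [S,S] [MISS #6: read from I]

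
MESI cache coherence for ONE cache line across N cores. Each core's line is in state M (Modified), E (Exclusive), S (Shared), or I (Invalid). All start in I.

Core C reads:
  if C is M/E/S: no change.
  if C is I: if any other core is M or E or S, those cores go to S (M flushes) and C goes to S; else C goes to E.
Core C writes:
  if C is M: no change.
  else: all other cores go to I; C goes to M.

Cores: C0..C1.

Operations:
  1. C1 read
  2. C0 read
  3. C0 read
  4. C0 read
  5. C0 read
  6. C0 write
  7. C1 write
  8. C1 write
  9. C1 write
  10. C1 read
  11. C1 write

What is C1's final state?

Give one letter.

Answer: M

Derivation:
Op 1: C1 read [C1 read from I: no other sharers -> C1=E (exclusive)] -> [I,E]
Op 2: C0 read [C0 read from I: others=['C1=E'] -> C0=S, others downsized to S] -> [S,S]
Op 3: C0 read [C0 read: already in S, no change] -> [S,S]
Op 4: C0 read [C0 read: already in S, no change] -> [S,S]
Op 5: C0 read [C0 read: already in S, no change] -> [S,S]
Op 6: C0 write [C0 write: invalidate ['C1=S'] -> C0=M] -> [M,I]
Op 7: C1 write [C1 write: invalidate ['C0=M'] -> C1=M] -> [I,M]
Op 8: C1 write [C1 write: already M (modified), no change] -> [I,M]
Op 9: C1 write [C1 write: already M (modified), no change] -> [I,M]
Op 10: C1 read [C1 read: already in M, no change] -> [I,M]
Op 11: C1 write [C1 write: already M (modified), no change] -> [I,M]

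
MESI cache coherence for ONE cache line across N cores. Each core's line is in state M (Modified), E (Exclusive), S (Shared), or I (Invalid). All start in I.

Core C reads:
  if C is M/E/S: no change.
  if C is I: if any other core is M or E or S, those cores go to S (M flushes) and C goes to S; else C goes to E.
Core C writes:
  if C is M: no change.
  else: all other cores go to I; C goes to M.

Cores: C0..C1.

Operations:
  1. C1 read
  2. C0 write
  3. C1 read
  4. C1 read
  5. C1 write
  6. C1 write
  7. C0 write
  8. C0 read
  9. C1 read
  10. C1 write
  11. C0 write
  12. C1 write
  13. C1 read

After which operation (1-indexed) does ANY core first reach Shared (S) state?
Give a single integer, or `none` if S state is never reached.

Op 1: C1 read [C1 read from I: no other sharers -> C1=E (exclusive)] -> [I,E]
Op 2: C0 write [C0 write: invalidate ['C1=E'] -> C0=M] -> [M,I]
Op 3: C1 read [C1 read from I: others=['C0=M'] -> C1=S, others downsized to S] -> [S,S]
  -> First S state at op 3; remaining ops need not be traced.

Answer: 3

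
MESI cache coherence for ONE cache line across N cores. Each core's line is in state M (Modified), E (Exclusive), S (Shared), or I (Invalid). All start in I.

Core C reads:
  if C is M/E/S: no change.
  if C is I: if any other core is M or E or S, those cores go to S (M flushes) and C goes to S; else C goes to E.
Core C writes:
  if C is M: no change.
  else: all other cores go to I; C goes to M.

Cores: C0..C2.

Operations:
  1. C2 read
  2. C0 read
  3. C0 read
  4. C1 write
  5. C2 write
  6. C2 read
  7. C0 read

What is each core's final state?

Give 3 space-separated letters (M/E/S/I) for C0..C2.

Op 1: C2 read [C2 read from I: no other sharers -> C2=E (exclusive)] -> [I,I,E]
Op 2: C0 read [C0 read from I: others=['C2=E'] -> C0=S, others downsized to S] -> [S,I,S]
Op 3: C0 read [C0 read: already in S, no change] -> [S,I,S]
Op 4: C1 write [C1 write: invalidate ['C0=S', 'C2=S'] -> C1=M] -> [I,M,I]
Op 5: C2 write [C2 write: invalidate ['C1=M'] -> C2=M] -> [I,I,M]
Op 6: C2 read [C2 read: already in M, no change] -> [I,I,M]
Op 7: C0 read [C0 read from I: others=['C2=M'] -> C0=S, others downsized to S] -> [S,I,S]

Answer: S I S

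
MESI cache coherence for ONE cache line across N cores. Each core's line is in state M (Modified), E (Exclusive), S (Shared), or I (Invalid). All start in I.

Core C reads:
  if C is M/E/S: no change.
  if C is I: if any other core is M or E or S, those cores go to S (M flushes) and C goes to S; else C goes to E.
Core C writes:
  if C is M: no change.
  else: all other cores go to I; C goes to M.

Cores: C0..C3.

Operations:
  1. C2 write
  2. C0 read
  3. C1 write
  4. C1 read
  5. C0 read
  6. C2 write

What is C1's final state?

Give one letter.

Answer: I

Derivation:
Op 1: C2 write [C2 write: invalidate none -> C2=M] -> [I,I,M,I]
Op 2: C0 read [C0 read from I: others=['C2=M'] -> C0=S, others downsized to S] -> [S,I,S,I]
Op 3: C1 write [C1 write: invalidate ['C0=S', 'C2=S'] -> C1=M] -> [I,M,I,I]
Op 4: C1 read [C1 read: already in M, no change] -> [I,M,I,I]
Op 5: C0 read [C0 read from I: others=['C1=M'] -> C0=S, others downsized to S] -> [S,S,I,I]
Op 6: C2 write [C2 write: invalidate ['C0=S', 'C1=S'] -> C2=M] -> [I,I,M,I]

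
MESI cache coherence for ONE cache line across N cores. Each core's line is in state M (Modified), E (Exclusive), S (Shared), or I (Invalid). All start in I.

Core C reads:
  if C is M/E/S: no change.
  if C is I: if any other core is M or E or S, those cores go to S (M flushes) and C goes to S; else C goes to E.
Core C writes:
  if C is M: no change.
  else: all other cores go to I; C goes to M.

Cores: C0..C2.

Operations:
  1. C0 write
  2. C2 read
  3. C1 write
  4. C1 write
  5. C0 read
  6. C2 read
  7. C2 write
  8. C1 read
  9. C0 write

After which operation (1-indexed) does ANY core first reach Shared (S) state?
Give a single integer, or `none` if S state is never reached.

Answer: 2

Derivation:
Op 1: C0 write [C0 write: invalidate none -> C0=M] -> [M,I,I]
Op 2: C2 read [C2 read from I: others=['C0=M'] -> C2=S, others downsized to S] -> [S,I,S]
  -> First S state at op 2; remaining ops need not be traced.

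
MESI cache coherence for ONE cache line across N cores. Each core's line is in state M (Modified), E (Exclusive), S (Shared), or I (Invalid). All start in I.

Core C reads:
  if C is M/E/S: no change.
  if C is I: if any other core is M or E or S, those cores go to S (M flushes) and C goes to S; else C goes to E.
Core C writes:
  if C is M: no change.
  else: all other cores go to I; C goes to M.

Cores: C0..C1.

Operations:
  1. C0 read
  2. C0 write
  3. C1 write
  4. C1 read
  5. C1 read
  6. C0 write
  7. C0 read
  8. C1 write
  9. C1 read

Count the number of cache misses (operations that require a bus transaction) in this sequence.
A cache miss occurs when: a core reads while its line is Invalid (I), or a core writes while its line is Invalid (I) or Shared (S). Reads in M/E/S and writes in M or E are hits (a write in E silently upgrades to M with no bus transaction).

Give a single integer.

Answer: 4

Derivation:
Op 1: C0 read [C0 read from I: no other sharers -> C0=E (exclusive)] -> [E,I] [MISS #1: read from I]
Op 2: C0 write [C0 write: invalidate none -> C0=M] -> [M,I] [hit: write from E is a silent E->M upgrade, no bus transaction]
Op 3: C1 write [C1 write: invalidate ['C0=M'] -> C1=M] -> [I,M] [MISS #2: write from I]
Op 4: C1 read [C1 read: already in M, no change] -> [I,M] [hit: read from M]
Op 5: C1 read [C1 read: already in M, no change] -> [I,M] [hit: read from M]
Op 6: C0 write [C0 write: invalidate ['C1=M'] -> C0=M] -> [M,I] [MISS #3: write from I]
Op 7: C0 read [C0 read: already in M, no change] -> [M,I] [hit: read from M]
Op 8: C1 write [C1 write: invalidate ['C0=M'] -> C1=M] -> [I,M] [MISS #4: write from I]
Op 9: C1 read [C1 read: already in M, no change] -> [I,M] [hit: read from M]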